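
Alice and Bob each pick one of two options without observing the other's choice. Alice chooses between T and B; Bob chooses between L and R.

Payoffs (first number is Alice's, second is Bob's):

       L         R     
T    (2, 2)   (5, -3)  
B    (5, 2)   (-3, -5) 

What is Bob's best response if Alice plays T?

L

Against T, Bob earns 2 from L and -3 from R.
So L is the best response.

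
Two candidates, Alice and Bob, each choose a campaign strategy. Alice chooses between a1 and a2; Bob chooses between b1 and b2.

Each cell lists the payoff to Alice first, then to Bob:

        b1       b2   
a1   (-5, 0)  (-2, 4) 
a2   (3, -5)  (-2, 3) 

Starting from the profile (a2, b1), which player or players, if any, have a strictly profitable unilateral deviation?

Alice at (a2, b1) earns 3; deviating to a1 yields -5 — not better.
Bob earns -5; deviating to b2 yields 3 — a strict improvement.
Only Bob has a strictly profitable deviation.

Bob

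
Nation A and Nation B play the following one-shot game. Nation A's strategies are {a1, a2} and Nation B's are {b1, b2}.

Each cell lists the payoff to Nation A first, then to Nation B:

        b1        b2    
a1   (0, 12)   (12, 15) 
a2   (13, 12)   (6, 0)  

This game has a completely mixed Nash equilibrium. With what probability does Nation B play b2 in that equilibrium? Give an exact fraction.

13/19

Let c be the probability that Nation B plays b1. In a completely mixed equilibrium, Nation A must be indifferent between a1 and a2.
Nation A's expected payoff from a1 is 12(1−c); from a2 it is 13c + 6(1−c).
Setting these equal: −12c + 12 = 7c + 6, so c = 6/19.
Therefore Nation B plays b2 with probability 1 − 6/19 = 13/19.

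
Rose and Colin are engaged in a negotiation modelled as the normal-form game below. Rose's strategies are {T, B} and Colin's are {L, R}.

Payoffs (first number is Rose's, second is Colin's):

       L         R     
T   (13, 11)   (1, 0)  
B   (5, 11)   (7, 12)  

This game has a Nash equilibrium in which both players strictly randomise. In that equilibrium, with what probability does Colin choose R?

4/7

Let y be the probability that Colin plays L. In a completely mixed equilibrium, Rose must be indifferent between T and B.
Rose's expected payoff from T is 13y + (1−y); from B it is 5y + 7(1−y).
Setting these equal: 12y + 1 = −2y + 7, so y = 3/7.
Therefore Colin plays R with probability 1 − 3/7 = 4/7.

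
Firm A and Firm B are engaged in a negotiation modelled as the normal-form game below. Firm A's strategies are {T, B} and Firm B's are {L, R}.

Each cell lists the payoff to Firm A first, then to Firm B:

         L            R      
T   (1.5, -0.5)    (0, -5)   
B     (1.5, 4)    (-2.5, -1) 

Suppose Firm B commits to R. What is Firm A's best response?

T

Against R, Firm A earns 0 from T and -2.5 from B.
So T is the best response.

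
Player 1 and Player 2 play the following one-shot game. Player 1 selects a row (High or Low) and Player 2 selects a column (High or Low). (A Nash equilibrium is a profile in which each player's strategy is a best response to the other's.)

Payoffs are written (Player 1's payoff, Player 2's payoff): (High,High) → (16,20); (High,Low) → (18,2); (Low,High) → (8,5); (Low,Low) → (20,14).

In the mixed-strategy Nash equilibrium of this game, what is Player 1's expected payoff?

88/5

First find y, the probability Player 2 plays High, from Player 1's indifference between High and Low: 16y + 18(1−y) = 8y + 20(1−y), giving y = 1/5.
Since Player 1 is indifferent in equilibrium, Player 1's expected payoff equals the payoff from either row against (1/5, 4/5). Using High: 16(1/5) + 18(4/5) = 88/5.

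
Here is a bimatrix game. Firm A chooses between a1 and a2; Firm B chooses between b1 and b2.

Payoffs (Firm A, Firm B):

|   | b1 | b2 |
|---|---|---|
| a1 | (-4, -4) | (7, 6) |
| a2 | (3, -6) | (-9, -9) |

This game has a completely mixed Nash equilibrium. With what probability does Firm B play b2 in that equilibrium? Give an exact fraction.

Let q be the probability that Firm B plays b1. In a completely mixed equilibrium, Firm A must be indifferent between a1 and a2.
Firm A's expected payoff from a1 is −4q + 7(1−q); from a2 it is 3q − 9(1−q).
Setting these equal: −11q + 7 = 12q − 9, so q = 16/23.
Therefore Firm B plays b2 with probability 1 − 16/23 = 7/23.

7/23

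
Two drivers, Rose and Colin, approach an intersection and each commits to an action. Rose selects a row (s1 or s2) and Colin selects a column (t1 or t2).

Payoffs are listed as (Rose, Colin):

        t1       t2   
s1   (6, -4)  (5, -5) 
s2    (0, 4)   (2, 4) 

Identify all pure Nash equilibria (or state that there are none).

(s1, t1): Rose gets 6 ≥ 0 from s2, and Colin gets -4 ≥ -5 from t2 — Nash equilibrium.
(s1, t2): Colin prefers t1 (-4 > -5) — not an equilibrium.
(s2, t1): Rose prefers s1 (6 > 0) — not an equilibrium.
(s2, t2): Rose prefers s1 (5 > 2) — not an equilibrium.

(s1, t1)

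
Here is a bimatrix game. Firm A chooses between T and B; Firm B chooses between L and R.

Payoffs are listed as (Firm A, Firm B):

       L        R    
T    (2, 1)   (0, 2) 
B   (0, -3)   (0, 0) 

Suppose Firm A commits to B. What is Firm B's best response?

Against B, Firm B earns -3 from L and 0 from R.
So R is the best response.

R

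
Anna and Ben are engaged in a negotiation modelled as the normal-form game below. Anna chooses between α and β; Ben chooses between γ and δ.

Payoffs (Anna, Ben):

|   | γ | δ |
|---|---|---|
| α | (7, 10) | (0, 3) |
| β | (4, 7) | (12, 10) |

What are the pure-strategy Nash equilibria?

(α, γ): Anna gets 7 ≥ 4 from β, and Ben gets 10 ≥ 3 from δ — Nash equilibrium.
(α, δ): Anna prefers β (12 > 0); Ben prefers γ (10 > 3) — not an equilibrium.
(β, γ): Anna prefers α (7 > 4); Ben prefers δ (10 > 7) — not an equilibrium.
(β, δ): Anna gets 12 ≥ 0 from α, and Ben gets 10 ≥ 7 from γ — Nash equilibrium.

(α, γ) and (β, δ)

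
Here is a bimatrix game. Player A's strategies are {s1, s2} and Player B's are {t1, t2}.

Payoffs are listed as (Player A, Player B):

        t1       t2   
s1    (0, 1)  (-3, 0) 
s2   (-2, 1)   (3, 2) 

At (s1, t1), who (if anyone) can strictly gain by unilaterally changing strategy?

Neither

Player A at (s1, t1) earns 0; deviating to s2 yields -2 — not better.
Player B earns 1; deviating to t2 yields 0 — not better.
Neither player can strictly improve; the profile is a Nash equilibrium.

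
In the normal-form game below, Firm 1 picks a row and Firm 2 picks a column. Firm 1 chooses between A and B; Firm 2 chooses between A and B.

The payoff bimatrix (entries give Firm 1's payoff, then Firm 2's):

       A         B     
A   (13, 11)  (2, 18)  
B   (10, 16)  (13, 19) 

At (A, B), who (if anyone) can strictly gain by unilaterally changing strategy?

Firm 1

Firm 1 at (A, B) earns 2; deviating to B yields 13 — a strict improvement.
Firm 2 earns 18; deviating to A yields 11 — not better.
Only Firm 1 has a strictly profitable deviation.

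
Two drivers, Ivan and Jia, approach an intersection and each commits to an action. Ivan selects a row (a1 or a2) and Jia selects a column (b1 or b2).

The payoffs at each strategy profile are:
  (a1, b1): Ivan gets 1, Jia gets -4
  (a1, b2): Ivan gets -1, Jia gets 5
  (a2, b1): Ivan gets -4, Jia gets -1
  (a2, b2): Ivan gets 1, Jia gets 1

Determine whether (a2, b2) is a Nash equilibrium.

Yes

At (a2, b2), Ivan earns 1; switching to a1 would give -1, so Ivan has no profitable deviation.
Jia earns 1; switching to b1 would give -1, so Jia has no profitable deviation.
Neither player can gain by a unilateral deviation, so this profile is a Nash equilibrium.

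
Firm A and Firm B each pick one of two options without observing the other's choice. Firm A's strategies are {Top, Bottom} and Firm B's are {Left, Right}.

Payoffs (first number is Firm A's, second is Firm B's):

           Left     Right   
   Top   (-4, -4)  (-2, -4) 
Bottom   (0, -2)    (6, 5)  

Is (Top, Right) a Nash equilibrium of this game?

No

At (Top, Right), Firm A earns -2; switching to Bottom would give 6, so Firm A would deviate.
Firm B earns -4; switching to Left would give -4, so Firm B has no profitable deviation.
Since at least one player can profitably deviate, this is not a Nash equilibrium.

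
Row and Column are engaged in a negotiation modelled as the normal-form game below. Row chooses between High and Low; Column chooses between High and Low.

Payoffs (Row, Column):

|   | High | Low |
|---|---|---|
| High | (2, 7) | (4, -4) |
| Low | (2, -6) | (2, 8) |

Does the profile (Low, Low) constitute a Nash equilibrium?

At (Low, Low), Row earns 2; switching to High would give 4, so Row would deviate.
Column earns 8; switching to High would give -6, so Column has no profitable deviation.
Since at least one player can profitably deviate, this is not a Nash equilibrium.

No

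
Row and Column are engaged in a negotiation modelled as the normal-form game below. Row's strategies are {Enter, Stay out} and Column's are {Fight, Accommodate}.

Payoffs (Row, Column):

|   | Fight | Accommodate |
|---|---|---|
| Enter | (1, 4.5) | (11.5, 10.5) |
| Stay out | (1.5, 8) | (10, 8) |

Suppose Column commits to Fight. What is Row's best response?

Against Fight, Row earns 1 from Enter and 1.5 from Stay out.
So Stay out is the best response.

Stay out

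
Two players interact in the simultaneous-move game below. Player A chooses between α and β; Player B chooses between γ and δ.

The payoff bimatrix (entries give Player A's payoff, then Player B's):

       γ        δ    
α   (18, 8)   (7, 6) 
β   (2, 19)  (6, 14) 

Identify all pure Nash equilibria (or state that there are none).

(α, γ)

(α, γ): Player A gets 18 ≥ 2 from β, and Player B gets 8 ≥ 6 from δ — Nash equilibrium.
(α, δ): Player B prefers γ (8 > 6) — not an equilibrium.
(β, γ): Player A prefers α (18 > 2) — not an equilibrium.
(β, δ): Player A prefers α (7 > 6); Player B prefers γ (19 > 14) — not an equilibrium.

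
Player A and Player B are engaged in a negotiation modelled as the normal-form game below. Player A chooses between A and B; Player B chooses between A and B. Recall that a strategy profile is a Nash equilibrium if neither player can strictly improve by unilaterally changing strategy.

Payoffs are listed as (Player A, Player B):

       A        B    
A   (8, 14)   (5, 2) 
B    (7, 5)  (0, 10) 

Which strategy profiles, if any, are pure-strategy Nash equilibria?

(A, A): Player A gets 8 ≥ 7 from B, and Player B gets 14 ≥ 2 from B — Nash equilibrium.
(A, B): Player B prefers A (14 > 2) — not an equilibrium.
(B, A): Player A prefers A (8 > 7); Player B prefers B (10 > 5) — not an equilibrium.
(B, B): Player A prefers A (5 > 0) — not an equilibrium.

(A, A)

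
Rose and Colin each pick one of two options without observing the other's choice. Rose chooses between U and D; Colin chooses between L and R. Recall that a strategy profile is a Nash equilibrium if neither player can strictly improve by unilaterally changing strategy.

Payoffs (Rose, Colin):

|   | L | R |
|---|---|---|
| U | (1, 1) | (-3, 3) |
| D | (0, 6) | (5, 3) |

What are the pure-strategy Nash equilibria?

(U, L): Colin prefers R (3 > 1) — not an equilibrium.
(U, R): Rose prefers D (5 > -3) — not an equilibrium.
(D, L): Rose prefers U (1 > 0) — not an equilibrium.
(D, R): Colin prefers L (6 > 3) — not an equilibrium.

none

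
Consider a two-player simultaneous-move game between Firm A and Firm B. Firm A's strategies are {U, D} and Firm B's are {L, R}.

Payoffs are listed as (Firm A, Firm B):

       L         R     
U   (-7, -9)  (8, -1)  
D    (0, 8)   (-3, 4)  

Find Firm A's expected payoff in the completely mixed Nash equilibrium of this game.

-7/6

First find q, the probability Firm B plays L, from Firm A's indifference between U and D: −7q + 8(1−q) = −3(1−q), giving q = 11/18.
Since Firm A is indifferent in equilibrium, Firm A's expected payoff equals the payoff from either row against (11/18, 7/18). Using U: −7(11/18) + 8(7/18) = -7/6.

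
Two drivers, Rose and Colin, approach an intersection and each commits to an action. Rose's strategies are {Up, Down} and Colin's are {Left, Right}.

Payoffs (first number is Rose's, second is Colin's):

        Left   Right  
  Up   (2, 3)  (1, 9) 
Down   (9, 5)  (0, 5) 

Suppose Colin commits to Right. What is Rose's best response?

Against Right, Rose earns 1 from Up and 0 from Down.
So Up is the best response.

Up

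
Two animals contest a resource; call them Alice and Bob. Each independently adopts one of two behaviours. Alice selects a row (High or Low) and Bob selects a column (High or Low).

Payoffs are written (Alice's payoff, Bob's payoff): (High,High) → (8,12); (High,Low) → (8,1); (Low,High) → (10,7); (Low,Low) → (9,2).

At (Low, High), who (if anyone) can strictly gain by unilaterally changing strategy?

Alice at (Low, High) earns 10; deviating to High yields 8 — not better.
Bob earns 7; deviating to Low yields 2 — not better.
Neither player can strictly improve; the profile is a Nash equilibrium.

Neither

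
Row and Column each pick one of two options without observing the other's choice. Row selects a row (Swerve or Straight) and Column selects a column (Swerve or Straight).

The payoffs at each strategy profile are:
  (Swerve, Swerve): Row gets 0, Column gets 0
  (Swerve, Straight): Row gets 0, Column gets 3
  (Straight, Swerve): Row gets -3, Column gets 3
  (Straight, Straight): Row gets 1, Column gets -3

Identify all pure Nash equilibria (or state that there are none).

none

(Swerve, Swerve): Column prefers Straight (3 > 0) — not an equilibrium.
(Swerve, Straight): Row prefers Straight (1 > 0) — not an equilibrium.
(Straight, Swerve): Row prefers Swerve (0 > -3) — not an equilibrium.
(Straight, Straight): Column prefers Swerve (3 > -3) — not an equilibrium.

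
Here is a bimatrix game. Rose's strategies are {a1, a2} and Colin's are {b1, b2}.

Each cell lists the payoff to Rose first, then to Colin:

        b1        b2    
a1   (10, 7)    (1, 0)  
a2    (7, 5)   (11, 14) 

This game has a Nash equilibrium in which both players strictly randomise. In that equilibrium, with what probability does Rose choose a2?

7/16

Let r be the probability that Rose plays a1. In a completely mixed equilibrium, Colin must be indifferent between b1 and b2.
Colin's expected payoff from b1 is 7r + 5(1−r); from b2 it is 14(1−r).
Setting these equal: 2r + 5 = −14r + 14, so r = 9/16.
Therefore Rose plays a2 with probability 1 − 9/16 = 7/16.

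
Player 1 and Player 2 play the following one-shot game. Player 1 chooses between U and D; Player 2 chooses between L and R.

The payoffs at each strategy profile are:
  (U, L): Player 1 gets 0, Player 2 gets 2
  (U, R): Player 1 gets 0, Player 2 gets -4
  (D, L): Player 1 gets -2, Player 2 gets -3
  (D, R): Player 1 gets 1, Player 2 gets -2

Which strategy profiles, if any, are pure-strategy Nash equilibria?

(U, L) and (D, R)

(U, L): Player 1 gets 0 ≥ -2 from D, and Player 2 gets 2 ≥ -4 from R — Nash equilibrium.
(U, R): Player 1 prefers D (1 > 0); Player 2 prefers L (2 > -4) — not an equilibrium.
(D, L): Player 1 prefers U (0 > -2); Player 2 prefers R (-2 > -3) — not an equilibrium.
(D, R): Player 1 gets 1 ≥ 0 from U, and Player 2 gets -2 ≥ -3 from L — Nash equilibrium.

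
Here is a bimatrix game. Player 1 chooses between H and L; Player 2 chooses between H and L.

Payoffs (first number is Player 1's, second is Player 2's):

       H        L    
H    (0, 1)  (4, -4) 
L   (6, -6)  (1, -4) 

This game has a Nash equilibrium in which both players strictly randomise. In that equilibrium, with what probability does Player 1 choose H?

Let p be the probability that Player 1 plays H. In a completely mixed equilibrium, Player 2 must be indifferent between H and L.
Player 2's expected payoff from H is p − 6(1−p); from L it is −4p − 4(1−p).
Setting these equal: 7p − 6 = -4, so p = 2/7.

2/7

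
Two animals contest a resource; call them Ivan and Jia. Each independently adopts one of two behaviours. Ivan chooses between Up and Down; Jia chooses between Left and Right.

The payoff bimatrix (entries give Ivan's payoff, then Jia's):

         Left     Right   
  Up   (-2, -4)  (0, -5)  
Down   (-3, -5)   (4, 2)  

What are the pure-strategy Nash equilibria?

(Up, Left): Ivan gets -2 ≥ -3 from Down, and Jia gets -4 ≥ -5 from Right — Nash equilibrium.
(Up, Right): Ivan prefers Down (4 > 0); Jia prefers Left (-4 > -5) — not an equilibrium.
(Down, Left): Ivan prefers Up (-2 > -3); Jia prefers Right (2 > -5) — not an equilibrium.
(Down, Right): Ivan gets 4 ≥ 0 from Up, and Jia gets 2 ≥ -5 from Left — Nash equilibrium.

(Up, Left) and (Down, Right)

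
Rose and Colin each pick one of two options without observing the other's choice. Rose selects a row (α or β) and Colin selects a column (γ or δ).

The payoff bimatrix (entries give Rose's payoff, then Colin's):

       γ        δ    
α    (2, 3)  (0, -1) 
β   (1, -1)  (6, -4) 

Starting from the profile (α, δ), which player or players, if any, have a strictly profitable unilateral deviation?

Both

Rose at (α, δ) earns 0; deviating to β yields 6 — a strict improvement.
Colin earns -1; deviating to γ yields 3 — a strict improvement.
Both Rose and Colin have strictly profitable deviations.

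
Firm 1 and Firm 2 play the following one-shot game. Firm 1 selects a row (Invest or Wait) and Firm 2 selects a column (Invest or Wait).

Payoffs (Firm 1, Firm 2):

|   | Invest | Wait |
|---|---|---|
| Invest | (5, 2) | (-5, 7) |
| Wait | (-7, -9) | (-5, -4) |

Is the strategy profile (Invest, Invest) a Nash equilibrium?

At (Invest, Invest), Firm 1 earns 5; switching to Wait would give -7, so Firm 1 has no profitable deviation.
Firm 2 earns 2; switching to Wait would give 7, so Firm 2 would deviate.
Since at least one player can profitably deviate, this is not a Nash equilibrium.

No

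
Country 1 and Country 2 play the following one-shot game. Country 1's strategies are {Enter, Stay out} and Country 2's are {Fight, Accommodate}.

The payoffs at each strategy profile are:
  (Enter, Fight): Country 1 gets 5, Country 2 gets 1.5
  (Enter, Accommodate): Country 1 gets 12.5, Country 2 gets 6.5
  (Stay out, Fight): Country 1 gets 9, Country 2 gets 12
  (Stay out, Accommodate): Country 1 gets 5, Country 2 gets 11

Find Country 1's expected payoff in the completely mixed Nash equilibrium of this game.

175/23

First find q, the probability Country 2 plays Fight, from Country 1's indifference between Enter and Stay out: 5q + 12.5(1−q) = 9q + 5(1−q), giving q = 15/23.
Since Country 1 is indifferent in equilibrium, Country 1's expected payoff equals the payoff from either row against (15/23, 8/23). Using Enter: 5(15/23) + 12.5(8/23) = 175/23.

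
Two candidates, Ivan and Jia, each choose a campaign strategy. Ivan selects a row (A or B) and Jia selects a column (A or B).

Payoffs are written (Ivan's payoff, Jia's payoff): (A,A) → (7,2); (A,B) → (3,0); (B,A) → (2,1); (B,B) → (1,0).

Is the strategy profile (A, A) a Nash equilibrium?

Yes

At (A, A), Ivan earns 7; switching to B would give 2, so Ivan has no profitable deviation.
Jia earns 2; switching to B would give 0, so Jia has no profitable deviation.
Neither player can gain by a unilateral deviation, so this profile is a Nash equilibrium.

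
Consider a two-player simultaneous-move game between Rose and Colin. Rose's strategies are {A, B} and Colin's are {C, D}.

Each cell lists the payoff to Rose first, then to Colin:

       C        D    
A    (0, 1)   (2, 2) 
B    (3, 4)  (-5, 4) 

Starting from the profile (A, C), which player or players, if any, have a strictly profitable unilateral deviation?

Both

Rose at (A, C) earns 0; deviating to B yields 3 — a strict improvement.
Colin earns 1; deviating to D yields 2 — a strict improvement.
Both Rose and Colin have strictly profitable deviations.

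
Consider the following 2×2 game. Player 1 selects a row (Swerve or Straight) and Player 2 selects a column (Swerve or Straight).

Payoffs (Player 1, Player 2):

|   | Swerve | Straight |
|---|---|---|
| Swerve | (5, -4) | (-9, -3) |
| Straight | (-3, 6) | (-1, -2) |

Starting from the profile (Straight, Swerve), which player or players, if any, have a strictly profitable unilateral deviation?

Player 1 at (Straight, Swerve) earns -3; deviating to Swerve yields 5 — a strict improvement.
Player 2 earns 6; deviating to Straight yields -2 — not better.
Only Player 1 has a strictly profitable deviation.

Player 1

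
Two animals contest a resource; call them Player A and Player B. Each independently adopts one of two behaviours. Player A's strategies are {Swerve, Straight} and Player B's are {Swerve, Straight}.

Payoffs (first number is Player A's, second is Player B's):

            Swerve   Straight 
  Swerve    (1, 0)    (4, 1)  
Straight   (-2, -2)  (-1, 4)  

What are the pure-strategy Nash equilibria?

(Swerve, Straight)

(Swerve, Swerve): Player B prefers Straight (1 > 0) — not an equilibrium.
(Swerve, Straight): Player A gets 4 ≥ -1 from Straight, and Player B gets 1 ≥ 0 from Swerve — Nash equilibrium.
(Straight, Swerve): Player A prefers Swerve (1 > -2); Player B prefers Straight (4 > -2) — not an equilibrium.
(Straight, Straight): Player A prefers Swerve (4 > -1) — not an equilibrium.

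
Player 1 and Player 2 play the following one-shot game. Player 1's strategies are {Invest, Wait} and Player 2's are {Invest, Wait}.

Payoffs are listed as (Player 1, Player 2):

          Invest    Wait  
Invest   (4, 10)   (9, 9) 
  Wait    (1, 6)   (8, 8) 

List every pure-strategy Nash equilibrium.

(Invest, Invest): Player 1 gets 4 ≥ 1 from Wait, and Player 2 gets 10 ≥ 9 from Wait — Nash equilibrium.
(Invest, Wait): Player 2 prefers Invest (10 > 9) — not an equilibrium.
(Wait, Invest): Player 1 prefers Invest (4 > 1); Player 2 prefers Wait (8 > 6) — not an equilibrium.
(Wait, Wait): Player 1 prefers Invest (9 > 8) — not an equilibrium.

(Invest, Invest)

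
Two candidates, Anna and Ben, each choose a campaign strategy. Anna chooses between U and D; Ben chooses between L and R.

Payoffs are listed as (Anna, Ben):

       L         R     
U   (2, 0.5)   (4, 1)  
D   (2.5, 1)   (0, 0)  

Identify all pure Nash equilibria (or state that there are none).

(U, R) and (D, L)

(U, L): Anna prefers D (2.5 > 2); Ben prefers R (1 > 0.5) — not an equilibrium.
(U, R): Anna gets 4 ≥ 0 from D, and Ben gets 1 ≥ 0.5 from L — Nash equilibrium.
(D, L): Anna gets 2.5 ≥ 2 from U, and Ben gets 1 ≥ 0 from R — Nash equilibrium.
(D, R): Anna prefers U (4 > 0); Ben prefers L (1 > 0) — not an equilibrium.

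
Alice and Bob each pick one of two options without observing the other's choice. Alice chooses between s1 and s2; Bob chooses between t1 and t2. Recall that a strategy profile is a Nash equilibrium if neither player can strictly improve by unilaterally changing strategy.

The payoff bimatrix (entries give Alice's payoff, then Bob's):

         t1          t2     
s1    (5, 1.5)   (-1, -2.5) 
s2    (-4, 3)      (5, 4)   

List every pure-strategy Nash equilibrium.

(s1, t1) and (s2, t2)

(s1, t1): Alice gets 5 ≥ -4 from s2, and Bob gets 1.5 ≥ -2.5 from t2 — Nash equilibrium.
(s1, t2): Alice prefers s2 (5 > -1); Bob prefers t1 (1.5 > -2.5) — not an equilibrium.
(s2, t1): Alice prefers s1 (5 > -4); Bob prefers t2 (4 > 3) — not an equilibrium.
(s2, t2): Alice gets 5 ≥ -1 from s1, and Bob gets 4 ≥ 3 from t1 — Nash equilibrium.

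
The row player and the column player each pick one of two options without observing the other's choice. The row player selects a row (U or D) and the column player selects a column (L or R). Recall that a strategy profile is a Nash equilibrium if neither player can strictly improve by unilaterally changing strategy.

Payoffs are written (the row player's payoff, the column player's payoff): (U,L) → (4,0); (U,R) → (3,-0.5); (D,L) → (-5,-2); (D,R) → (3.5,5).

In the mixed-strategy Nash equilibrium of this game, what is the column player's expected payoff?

First find x, the probability the row player plays U, from the column player's indifference between L and R: −2(1−x) = −0.5x + 5(1−x), giving x = 14/15.
Since the column player is indifferent in equilibrium, the column player's expected payoff equals the payoff from either column against (14/15, 1/15). Using L: −2(1/15) = -2/15.

-2/15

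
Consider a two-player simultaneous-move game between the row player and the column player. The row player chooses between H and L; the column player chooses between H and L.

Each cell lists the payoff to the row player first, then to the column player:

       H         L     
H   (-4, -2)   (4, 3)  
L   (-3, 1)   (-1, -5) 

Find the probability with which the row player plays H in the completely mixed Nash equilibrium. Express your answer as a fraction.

6/11

Let x be the probability that the row player plays H. In a completely mixed equilibrium, the column player must be indifferent between H and L.
The column player's expected payoff from H is −2x + (1−x); from L it is 3x − 5(1−x).
Setting these equal: −3x + 1 = 8x − 5, so x = 6/11.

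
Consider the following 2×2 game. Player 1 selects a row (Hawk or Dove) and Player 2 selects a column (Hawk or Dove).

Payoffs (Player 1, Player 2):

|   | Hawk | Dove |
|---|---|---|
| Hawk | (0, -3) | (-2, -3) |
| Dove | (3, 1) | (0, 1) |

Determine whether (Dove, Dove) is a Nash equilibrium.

At (Dove, Dove), Player 1 earns 0; switching to Hawk would give -2, so Player 1 has no profitable deviation.
Player 2 earns 1; switching to Hawk would give 1, so Player 2 has no profitable deviation.
Neither player can gain by a unilateral deviation, so this profile is a Nash equilibrium.

Yes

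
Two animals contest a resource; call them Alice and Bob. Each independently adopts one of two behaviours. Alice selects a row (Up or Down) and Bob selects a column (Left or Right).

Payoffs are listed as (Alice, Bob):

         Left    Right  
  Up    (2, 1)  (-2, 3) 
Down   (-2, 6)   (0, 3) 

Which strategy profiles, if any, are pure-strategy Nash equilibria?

none

(Up, Left): Bob prefers Right (3 > 1) — not an equilibrium.
(Up, Right): Alice prefers Down (0 > -2) — not an equilibrium.
(Down, Left): Alice prefers Up (2 > -2) — not an equilibrium.
(Down, Right): Bob prefers Left (6 > 3) — not an equilibrium.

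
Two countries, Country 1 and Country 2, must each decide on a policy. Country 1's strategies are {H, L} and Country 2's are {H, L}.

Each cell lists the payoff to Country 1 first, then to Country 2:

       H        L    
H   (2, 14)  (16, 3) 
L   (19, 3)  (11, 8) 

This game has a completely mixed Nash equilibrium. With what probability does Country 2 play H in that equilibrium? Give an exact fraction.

Let q be the probability that Country 2 plays H. In a completely mixed equilibrium, Country 1 must be indifferent between H and L.
Country 1's expected payoff from H is 2q + 16(1−q); from L it is 19q + 11(1−q).
Setting these equal: −14q + 16 = 8q + 11, so q = 5/22.

5/22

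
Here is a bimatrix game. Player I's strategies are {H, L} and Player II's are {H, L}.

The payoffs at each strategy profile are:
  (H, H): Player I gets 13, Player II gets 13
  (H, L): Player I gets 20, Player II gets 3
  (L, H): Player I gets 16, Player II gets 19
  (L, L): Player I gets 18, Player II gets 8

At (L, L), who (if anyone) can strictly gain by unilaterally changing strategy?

Both

Player I at (L, L) earns 18; deviating to H yields 20 — a strict improvement.
Player II earns 8; deviating to H yields 19 — a strict improvement.
Both Player I and Player II have strictly profitable deviations.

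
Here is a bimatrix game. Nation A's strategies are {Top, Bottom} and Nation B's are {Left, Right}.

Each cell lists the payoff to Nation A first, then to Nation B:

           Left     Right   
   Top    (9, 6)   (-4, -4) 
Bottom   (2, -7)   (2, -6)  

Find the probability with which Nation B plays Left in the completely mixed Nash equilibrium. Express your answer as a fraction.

6/13

Let q be the probability that Nation B plays Left. In a completely mixed equilibrium, Nation A must be indifferent between Top and Bottom.
Nation A's expected payoff from Top is 9q − 4(1−q); from Bottom it is 2q + 2(1−q).
Setting these equal: 13q − 4 = 2, so q = 6/13.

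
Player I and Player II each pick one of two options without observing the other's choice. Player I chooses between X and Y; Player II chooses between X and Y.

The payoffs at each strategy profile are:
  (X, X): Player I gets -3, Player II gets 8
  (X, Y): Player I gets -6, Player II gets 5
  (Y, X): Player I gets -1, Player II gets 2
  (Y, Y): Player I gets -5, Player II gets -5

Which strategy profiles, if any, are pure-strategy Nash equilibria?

(Y, X)

(X, X): Player I prefers Y (-1 > -3) — not an equilibrium.
(X, Y): Player I prefers Y (-5 > -6); Player II prefers X (8 > 5) — not an equilibrium.
(Y, X): Player I gets -1 ≥ -3 from X, and Player II gets 2 ≥ -5 from Y — Nash equilibrium.
(Y, Y): Player II prefers X (2 > -5) — not an equilibrium.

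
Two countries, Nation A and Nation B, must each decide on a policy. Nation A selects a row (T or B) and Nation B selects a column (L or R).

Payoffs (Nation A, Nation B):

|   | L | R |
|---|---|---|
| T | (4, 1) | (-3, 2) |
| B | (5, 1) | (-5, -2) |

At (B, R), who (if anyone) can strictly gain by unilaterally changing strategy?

Nation A at (B, R) earns -5; deviating to T yields -3 — a strict improvement.
Nation B earns -2; deviating to L yields 1 — a strict improvement.
Both Nation A and Nation B have strictly profitable deviations.

Both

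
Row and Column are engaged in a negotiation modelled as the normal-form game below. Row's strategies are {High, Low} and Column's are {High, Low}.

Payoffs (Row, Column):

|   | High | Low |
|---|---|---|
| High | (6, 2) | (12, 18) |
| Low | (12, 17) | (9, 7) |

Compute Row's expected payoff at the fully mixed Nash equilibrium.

10

First find y, the probability Column plays High, from Row's indifference between High and Low: 6y + 12(1−y) = 12y + 9(1−y), giving y = 1/3.
Since Row is indifferent in equilibrium, Row's expected payoff equals the payoff from either row against (1/3, 2/3). Using High: 6(1/3) + 12(2/3) = 10.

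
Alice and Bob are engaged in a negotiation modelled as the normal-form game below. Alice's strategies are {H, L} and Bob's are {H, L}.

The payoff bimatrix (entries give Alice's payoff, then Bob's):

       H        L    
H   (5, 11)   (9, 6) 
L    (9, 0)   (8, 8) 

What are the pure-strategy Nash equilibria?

(H, H): Alice prefers L (9 > 5) — not an equilibrium.
(H, L): Bob prefers H (11 > 6) — not an equilibrium.
(L, H): Bob prefers L (8 > 0) — not an equilibrium.
(L, L): Alice prefers H (9 > 8) — not an equilibrium.

none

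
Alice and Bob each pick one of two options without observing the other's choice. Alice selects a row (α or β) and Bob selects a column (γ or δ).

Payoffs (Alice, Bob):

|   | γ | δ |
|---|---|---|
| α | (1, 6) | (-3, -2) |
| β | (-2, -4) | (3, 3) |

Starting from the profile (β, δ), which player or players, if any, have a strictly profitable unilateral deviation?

Neither

Alice at (β, δ) earns 3; deviating to α yields -3 — not better.
Bob earns 3; deviating to γ yields -4 — not better.
Neither player can strictly improve; the profile is a Nash equilibrium.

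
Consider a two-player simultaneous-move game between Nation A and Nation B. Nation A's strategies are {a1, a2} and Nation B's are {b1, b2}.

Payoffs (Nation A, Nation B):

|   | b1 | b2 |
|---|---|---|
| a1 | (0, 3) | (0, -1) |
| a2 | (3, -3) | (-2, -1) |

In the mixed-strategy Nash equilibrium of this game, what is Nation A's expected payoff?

0

First find q, the probability Nation B plays b1, from Nation A's indifference between a1 and a2: 0 = 3q − 2(1−q), giving q = 2/5.
Since Nation A is indifferent in equilibrium, Nation A's expected payoff equals the payoff from either row against (2/5, 3/5). Using a1: 0 = 0.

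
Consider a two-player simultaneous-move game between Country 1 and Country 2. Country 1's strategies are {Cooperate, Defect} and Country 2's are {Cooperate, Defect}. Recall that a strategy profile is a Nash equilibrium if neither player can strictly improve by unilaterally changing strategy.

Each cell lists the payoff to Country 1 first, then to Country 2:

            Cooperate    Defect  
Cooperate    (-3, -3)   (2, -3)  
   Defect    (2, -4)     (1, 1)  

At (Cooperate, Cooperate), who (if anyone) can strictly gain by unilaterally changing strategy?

Country 1 at (Cooperate, Cooperate) earns -3; deviating to Defect yields 2 — a strict improvement.
Country 2 earns -3; deviating to Defect yields -3 — not better.
Only Country 1 has a strictly profitable deviation.

Country 1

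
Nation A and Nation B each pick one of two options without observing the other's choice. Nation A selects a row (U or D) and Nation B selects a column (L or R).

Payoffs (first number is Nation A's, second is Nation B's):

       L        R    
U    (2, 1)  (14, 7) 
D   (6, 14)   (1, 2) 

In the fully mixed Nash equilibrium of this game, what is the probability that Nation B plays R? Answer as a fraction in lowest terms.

4/17

Let c be the probability that Nation B plays L. In a completely mixed equilibrium, Nation A must be indifferent between U and D.
Nation A's expected payoff from U is 2c + 14(1−c); from D it is 6c + (1−c).
Setting these equal: −12c + 14 = 5c + 1, so c = 13/17.
Therefore Nation B plays R with probability 1 − 13/17 = 4/17.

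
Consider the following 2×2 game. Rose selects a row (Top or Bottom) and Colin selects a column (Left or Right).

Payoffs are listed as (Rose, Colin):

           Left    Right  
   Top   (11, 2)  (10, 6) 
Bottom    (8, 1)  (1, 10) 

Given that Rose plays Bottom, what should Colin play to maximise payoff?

Right

Against Bottom, Colin earns 1 from Left and 10 from Right.
So Right is the best response.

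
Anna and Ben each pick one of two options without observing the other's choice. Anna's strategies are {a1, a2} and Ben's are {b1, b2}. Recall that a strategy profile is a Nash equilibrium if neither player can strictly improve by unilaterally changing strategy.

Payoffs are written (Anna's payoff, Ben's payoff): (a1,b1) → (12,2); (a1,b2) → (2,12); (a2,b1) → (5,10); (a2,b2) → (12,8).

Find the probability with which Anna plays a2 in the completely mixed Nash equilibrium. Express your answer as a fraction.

5/6

Let r be the probability that Anna plays a1. In a completely mixed equilibrium, Ben must be indifferent between b1 and b2.
Ben's expected payoff from b1 is 2r + 10(1−r); from b2 it is 12r + 8(1−r).
Setting these equal: −8r + 10 = 4r + 8, so r = 1/6.
Therefore Anna plays a2 with probability 1 − 1/6 = 5/6.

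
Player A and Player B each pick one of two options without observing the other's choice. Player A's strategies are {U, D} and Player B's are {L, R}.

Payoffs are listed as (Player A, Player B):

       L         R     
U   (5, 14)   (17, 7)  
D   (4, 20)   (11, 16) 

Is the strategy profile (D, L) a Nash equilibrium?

At (D, L), Player A earns 4; switching to U would give 5, so Player A would deviate.
Player B earns 20; switching to R would give 16, so Player B has no profitable deviation.
Since at least one player can profitably deviate, this is not a Nash equilibrium.

No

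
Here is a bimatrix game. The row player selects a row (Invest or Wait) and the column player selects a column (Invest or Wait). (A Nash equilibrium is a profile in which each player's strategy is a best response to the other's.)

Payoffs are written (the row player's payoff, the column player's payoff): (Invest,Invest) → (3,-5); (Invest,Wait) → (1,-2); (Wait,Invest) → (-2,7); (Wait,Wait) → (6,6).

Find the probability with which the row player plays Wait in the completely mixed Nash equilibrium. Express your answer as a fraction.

Let r be the probability that the row player plays Invest. In a completely mixed equilibrium, the column player must be indifferent between Invest and Wait.
The column player's expected payoff from Invest is −5r + 7(1−r); from Wait it is −2r + 6(1−r).
Setting these equal: −12r + 7 = −8r + 6, so r = 1/4.
Therefore the row player plays Wait with probability 1 − 1/4 = 3/4.

3/4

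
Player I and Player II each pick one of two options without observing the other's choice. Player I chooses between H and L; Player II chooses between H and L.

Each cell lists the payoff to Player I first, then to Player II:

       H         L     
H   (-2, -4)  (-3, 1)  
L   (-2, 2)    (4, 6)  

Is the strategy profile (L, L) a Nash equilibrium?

Yes

At (L, L), Player I earns 4; switching to H would give -3, so Player I has no profitable deviation.
Player II earns 6; switching to H would give 2, so Player II has no profitable deviation.
Neither player can gain by a unilateral deviation, so this profile is a Nash equilibrium.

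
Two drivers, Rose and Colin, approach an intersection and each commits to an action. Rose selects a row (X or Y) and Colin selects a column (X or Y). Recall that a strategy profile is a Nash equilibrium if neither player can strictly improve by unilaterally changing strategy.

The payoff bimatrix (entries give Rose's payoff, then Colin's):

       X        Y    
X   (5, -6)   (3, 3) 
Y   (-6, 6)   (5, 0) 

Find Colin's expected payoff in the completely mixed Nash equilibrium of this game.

First find x, the probability Rose plays X, from Colin's indifference between X and Y: −6x + 6(1−x) = 3x, giving x = 2/5.
Since Colin is indifferent in equilibrium, Colin's expected payoff equals the payoff from either column against (2/5, 3/5). Using X: −6(2/5) + 6(3/5) = 6/5.

6/5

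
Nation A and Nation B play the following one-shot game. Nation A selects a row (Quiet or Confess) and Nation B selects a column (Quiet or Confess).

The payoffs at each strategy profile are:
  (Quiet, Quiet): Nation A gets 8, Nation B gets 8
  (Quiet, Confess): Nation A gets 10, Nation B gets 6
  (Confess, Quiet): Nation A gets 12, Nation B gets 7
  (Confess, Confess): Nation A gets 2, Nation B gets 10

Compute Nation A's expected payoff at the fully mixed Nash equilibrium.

26/3

First find y, the probability Nation B plays Quiet, from Nation A's indifference between Quiet and Confess: 8y + 10(1−y) = 12y + 2(1−y), giving y = 2/3.
Since Nation A is indifferent in equilibrium, Nation A's expected payoff equals the payoff from either row against (2/3, 1/3). Using Quiet: 8(2/3) + 10(1/3) = 26/3.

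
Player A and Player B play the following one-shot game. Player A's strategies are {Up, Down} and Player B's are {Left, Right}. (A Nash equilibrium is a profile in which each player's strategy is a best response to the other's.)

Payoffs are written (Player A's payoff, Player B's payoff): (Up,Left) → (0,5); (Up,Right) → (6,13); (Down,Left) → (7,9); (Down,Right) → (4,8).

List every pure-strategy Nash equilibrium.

(Up, Right) and (Down, Left)

(Up, Left): Player A prefers Down (7 > 0); Player B prefers Right (13 > 5) — not an equilibrium.
(Up, Right): Player A gets 6 ≥ 4 from Down, and Player B gets 13 ≥ 5 from Left — Nash equilibrium.
(Down, Left): Player A gets 7 ≥ 0 from Up, and Player B gets 9 ≥ 8 from Right — Nash equilibrium.
(Down, Right): Player A prefers Up (6 > 4); Player B prefers Left (9 > 8) — not an equilibrium.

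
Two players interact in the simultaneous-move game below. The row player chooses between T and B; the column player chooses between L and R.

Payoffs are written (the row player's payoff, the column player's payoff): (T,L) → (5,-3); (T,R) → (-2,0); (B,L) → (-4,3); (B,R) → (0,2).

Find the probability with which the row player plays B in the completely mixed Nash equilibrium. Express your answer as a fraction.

3/4

Let r be the probability that the row player plays T. In a completely mixed equilibrium, the column player must be indifferent between L and R.
The column player's expected payoff from L is −3r + 3(1−r); from R it is 2(1−r).
Setting these equal: −6r + 3 = −2r + 2, so r = 1/4.
Therefore the row player plays B with probability 1 − 1/4 = 3/4.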